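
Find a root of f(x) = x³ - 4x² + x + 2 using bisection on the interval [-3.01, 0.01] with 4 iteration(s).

f(x) = x³ - 4x² + x + 2
Initial interval: [-3.01, 0.01]

Iteration 1:
  c_1 = (-3.010000 + 0.010000)/2 = -1.500000
  f(c_1) = f(-1.500000) = -11.875000
  f(a) × f(c) ≥ 0, new interval: [-1.500000, 0.010000]
Iteration 2:
  c_2 = (-1.500000 + 0.010000)/2 = -0.745000
  f(c_2) = f(-0.745000) = -1.378594
  f(a) × f(c) ≥ 0, new interval: [-0.745000, 0.010000]
Iteration 3:
  c_3 = (-0.745000 + 0.010000)/2 = -0.367500
  f(c_3) = f(-0.367500) = 1.042642
  f(a) × f(c) < 0, new interval: [-0.745000, -0.367500]
Iteration 4:
  c_4 = (-0.745000 + (-0.367500))/2 = -0.556250
  f(c_4) = f(-0.556250) = 0.033982
  f(a) × f(c) < 0, new interval: [-0.745000, -0.556250]

After 4 iteration(s), the approximation is c_4 = -0.556250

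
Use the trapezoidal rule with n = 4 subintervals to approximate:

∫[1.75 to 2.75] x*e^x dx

f(x) = x*e^x
a = 1.75, b = 2.75, n = 4
h = (b - a)/n = 0.250000

Trapezoidal rule: (h/2)[f(x₀) + 2f(x₁) + 2f(x₂) + ... + f(xₙ)]

x_0 = 1.7500, f(x_0) = 10.070555, coefficient = 1
x_1 = 2.0000, f(x_1) = 14.778112, coefficient = 2
x_2 = 2.2500, f(x_2) = 21.347406, coefficient = 2
x_3 = 2.5000, f(x_3) = 30.456235, coefficient = 2
x_4 = 2.7500, f(x_4) = 43.017238, coefficient = 1

I ≈ (0.250000/2) × 186.251298 = 23.281412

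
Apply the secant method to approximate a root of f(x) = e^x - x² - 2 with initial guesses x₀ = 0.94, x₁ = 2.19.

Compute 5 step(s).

f(x) = e^x - x² - 2
x₀ = 0.94, x₁ = 2.19

Secant formula: x_{n+1} = x_n - f(x_n)(x_n - x_{n-1})/(f(x_n) - f(x_{n-1}))

Iteration 1:
  f(0.940000) = -0.323619
  f(2.190000) = 2.139113
  x_2 = 2.190000 - 2.139113×(2.190000 - 0.940000)/(2.139113 - (-0.323619))
       = 1.104258
Iteration 2:
  f(2.190000) = 2.139113
  f(1.104258) = -0.202401
  x_3 = 1.104258 - (-0.202401)×(1.104258 - 2.190000)/(-0.202401 - 2.139113)
       = 1.198110
Iteration 3:
  f(1.104258) = -0.202401
  f(1.198110) = -0.121620
  x_4 = 1.198110 - (-0.121620)×(1.198110 - 1.104258)/(-0.121620 - (-0.202401))
       = 1.339409
Iteration 4:
  f(1.198110) = -0.121620
  f(1.339409) = 0.022771
  x_5 = 1.339409 - 0.022771×(1.339409 - 1.198110)/(0.022771 - (-0.121620))
       = 1.317126
Iteration 5:
  f(1.339409) = 0.022771
  f(1.317126) = -0.002143
  x_6 = 1.317126 - (-0.002143)×(1.317126 - 1.339409)/(-0.002143 - 0.022771)
       = 1.319042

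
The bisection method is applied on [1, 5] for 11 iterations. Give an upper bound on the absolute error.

Bisection error bound: |error| ≤ (b-a)/2^n
|error| ≤ (5 - 1)/2^11 = 4/2^11
|error| ≤ 0.0019531250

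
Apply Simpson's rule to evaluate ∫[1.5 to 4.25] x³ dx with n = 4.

f(x) = x³
a = 1.5, b = 4.25, n = 4
h = (b - a)/n = 0.687500

Simpson's rule: (h/3)[f(x₀) + 4f(x₁) + 2f(x₂) + ... + f(xₙ)]

x_0 = 1.5000, f(x_0) = 3.375000, coefficient = 1
x_1 = 2.1875, f(x_1) = 10.467529, coefficient = 4
x_2 = 2.8750, f(x_2) = 23.763672, coefficient = 2
x_3 = 3.5625, f(x_3) = 45.213135, coefficient = 4
x_4 = 4.2500, f(x_4) = 76.765625, coefficient = 1

I ≈ (0.687500/3) × 350.390625 = 80.297852
Exact value: 80.297852
Error: 0.000000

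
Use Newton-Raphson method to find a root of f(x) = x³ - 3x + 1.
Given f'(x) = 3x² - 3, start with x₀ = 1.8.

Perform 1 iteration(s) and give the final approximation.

f(x) = x³ - 3x + 1
f'(x) = 3x² - 3
x₀ = 1.8

Newton-Raphson formula: x_{n+1} = x_n - f(x_n)/f'(x_n)

Iteration 1:
  f(1.800000) = 1.432000
  f'(1.800000) = 6.720000
  x_1 = 1.800000 - 1.432000/6.720000 = 1.586905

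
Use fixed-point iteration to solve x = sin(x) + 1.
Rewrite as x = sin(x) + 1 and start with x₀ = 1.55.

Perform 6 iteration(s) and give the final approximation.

Equation: x = sin(x) + 1
Fixed-point form: x = sin(x) + 1
x₀ = 1.55

x_1 = g(1.550000) = 1.999784
x_2 = g(1.999784) = 1.909387
x_3 = g(1.909387) = 1.943224
x_4 = g(1.943224) = 1.931447
x_5 = g(1.931447) = 1.935667
x_6 = g(1.935667) = 1.934170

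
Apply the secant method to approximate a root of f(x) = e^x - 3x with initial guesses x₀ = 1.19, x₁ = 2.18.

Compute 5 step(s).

f(x) = e^x - 3x
x₀ = 1.19, x₁ = 2.18

Secant formula: x_{n+1} = x_n - f(x_n)(x_n - x_{n-1})/(f(x_n) - f(x_{n-1}))

Iteration 1:
  f(1.190000) = -0.282919
  f(2.180000) = 2.306306
  x_2 = 2.180000 - 2.306306×(2.180000 - 1.190000)/(2.306306 - (-0.282919))
       = 1.298175
Iteration 2:
  f(2.180000) = 2.306306
  f(1.298175) = -0.231919
  x_3 = 1.298175 - (-0.231919)×(1.298175 - 2.180000)/(-0.231919 - 2.306306)
       = 1.378748
Iteration 3:
  f(1.298175) = -0.231919
  f(1.378748) = -0.166316
  x_4 = 1.378748 - (-0.166316)×(1.378748 - 1.298175)/(-0.166316 - (-0.231919))
       = 1.583016
Iteration 4:
  f(1.378748) = -0.166316
  f(1.583016) = 0.120573
  x_5 = 1.583016 - 0.120573×(1.583016 - 1.378748)/(0.120573 - (-0.166316))
       = 1.497167
Iteration 5:
  f(1.583016) = 0.120573
  f(1.497167) = -0.022491
  x_6 = 1.497167 - (-0.022491)×(1.497167 - 1.583016)/(-0.022491 - 0.120573)
       = 1.510663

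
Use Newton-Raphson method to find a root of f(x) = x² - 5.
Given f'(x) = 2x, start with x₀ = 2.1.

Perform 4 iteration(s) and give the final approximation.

f(x) = x² - 5
f'(x) = 2x
x₀ = 2.1

Newton-Raphson formula: x_{n+1} = x_n - f(x_n)/f'(x_n)

Iteration 1:
  f(2.100000) = -0.590000
  f'(2.100000) = 4.200000
  x_1 = 2.100000 - (-0.590000)/4.200000 = 2.240476
Iteration 2:
  f(2.240476) = 0.019734
  f'(2.240476) = 4.480952
  x_2 = 2.240476 - 0.019734/4.480952 = 2.236072
Iteration 3:
  f(2.236072) = 0.000019
  f'(2.236072) = 4.472145
  x_3 = 2.236072 - 0.000019/4.472145 = 2.236068
Iteration 4:
  f(2.236068) = 0.000000
  f'(2.236068) = 4.472136
  x_4 = 2.236068 - 0.000000/4.472136 = 2.236068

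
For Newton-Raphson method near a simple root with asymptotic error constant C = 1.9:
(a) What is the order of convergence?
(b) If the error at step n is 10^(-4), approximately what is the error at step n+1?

(a) Newton-Raphson has quadratic (order 2) convergence near simple roots.
    This means |e_{n+1}| ≈ C|e_n|².

(b) With |e_n| = 10^(-4) and C = 1.9:
    |e_{n+1}| ≈ 1.9 × (10^(-4))² = 1.9 × 10^(-8)

(a) 2 (quadratic); (b) |e_{n+1}| ≈ 1.900e-08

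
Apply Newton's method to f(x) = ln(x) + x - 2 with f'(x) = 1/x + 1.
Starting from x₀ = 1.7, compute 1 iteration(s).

f(x) = ln(x) + x - 2
f'(x) = 1/x + 1
x₀ = 1.7

Newton-Raphson formula: x_{n+1} = x_n - f(x_n)/f'(x_n)

Iteration 1:
  f(1.700000) = 0.230628
  f'(1.700000) = 1.588235
  x_1 = 1.700000 - 0.230628/1.588235 = 1.554790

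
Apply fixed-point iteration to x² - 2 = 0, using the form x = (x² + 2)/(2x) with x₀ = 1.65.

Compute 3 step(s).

Equation: x² - 2 = 0
Fixed-point form: x = (x² + 2)/(2x)
x₀ = 1.65

x_1 = g(1.650000) = 1.431061
x_2 = g(1.431061) = 1.414313
x_3 = g(1.414313) = 1.414214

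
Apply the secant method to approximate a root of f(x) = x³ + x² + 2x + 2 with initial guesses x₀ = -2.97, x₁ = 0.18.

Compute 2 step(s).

f(x) = x³ + x² + 2x + 2
x₀ = -2.97, x₁ = 0.18

Secant formula: x_{n+1} = x_n - f(x_n)(x_n - x_{n-1})/(f(x_n) - f(x_{n-1}))

Iteration 1:
  f(-2.970000) = -21.317173
  f(0.180000) = 2.398232
  x_2 = 0.180000 - 2.398232×(0.180000 - (-2.970000))/(2.398232 - (-21.317173))
       = -0.138545
Iteration 2:
  f(0.180000) = 2.398232
  f(-0.138545) = 1.739445
  x_3 = -0.138545 - 1.739445×(-0.138545 - 0.180000)/(1.739445 - 2.398232)
       = -0.979624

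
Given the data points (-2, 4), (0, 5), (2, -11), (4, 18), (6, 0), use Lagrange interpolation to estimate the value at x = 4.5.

Lagrange interpolation formula:
P(x) = Σ yᵢ × Lᵢ(x)
where Lᵢ(x) = Π_{j≠i} (x - xⱼ)/(xᵢ - xⱼ)

L_0(4.5) = (4.5 - 0)/(-2 - 0) × (4.5 - 2)/(-2 - 2) × (4.5 - 4)/(-2 - 4) × (4.5 - 6)/(-2 - 6) = -0.021973
L_1(4.5) = (4.5 - (-2))/(0 - (-2)) × (4.5 - 2)/(0 - 2) × (4.5 - 4)/(0 - 4) × (4.5 - 6)/(0 - 6) = 0.126953
L_2(4.5) = (4.5 - (-2))/(2 - (-2)) × (4.5 - 0)/(2 - 0) × (4.5 - 4)/(2 - 4) × (4.5 - 6)/(2 - 6) = -0.342773
L_3(4.5) = (4.5 - (-2))/(4 - (-2)) × (4.5 - 0)/(4 - 0) × (4.5 - 2)/(4 - 2) × (4.5 - 6)/(4 - 6) = 1.142578
L_4(4.5) = (4.5 - (-2))/(6 - (-2)) × (4.5 - 0)/(6 - 0) × (4.5 - 2)/(6 - 2) × (4.5 - 4)/(6 - 4) = 0.095215

P(4.5) = 4×L_0(4.5) + 5×L_1(4.5) + (-11)×L_2(4.5) + 18×L_3(4.5) + 0×L_4(4.5)
P(4.5) = 24.883789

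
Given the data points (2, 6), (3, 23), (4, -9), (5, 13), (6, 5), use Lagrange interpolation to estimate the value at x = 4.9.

Lagrange interpolation formula:
P(x) = Σ yᵢ × Lᵢ(x)
where Lᵢ(x) = Π_{j≠i} (x - xⱼ)/(xᵢ - xⱼ)

L_0(4.9) = (4.9 - 3)/(2 - 3) × (4.9 - 4)/(2 - 4) × (4.9 - 5)/(2 - 5) × (4.9 - 6)/(2 - 6) = 0.007837
L_1(4.9) = (4.9 - 2)/(3 - 2) × (4.9 - 4)/(3 - 4) × (4.9 - 5)/(3 - 5) × (4.9 - 6)/(3 - 6) = -0.047850
L_2(4.9) = (4.9 - 2)/(4 - 2) × (4.9 - 3)/(4 - 3) × (4.9 - 5)/(4 - 5) × (4.9 - 6)/(4 - 6) = 0.151525
L_3(4.9) = (4.9 - 2)/(5 - 2) × (4.9 - 3)/(5 - 3) × (4.9 - 4)/(5 - 4) × (4.9 - 6)/(5 - 6) = 0.909150
L_4(4.9) = (4.9 - 2)/(6 - 2) × (4.9 - 3)/(6 - 3) × (4.9 - 4)/(6 - 4) × (4.9 - 5)/(6 - 5) = -0.020662

P(4.9) = 6×L_0(4.9) + 23×L_1(4.9) + (-9)×L_2(4.9) + 13×L_3(4.9) + 5×L_4(4.9)
P(4.9) = 9.298388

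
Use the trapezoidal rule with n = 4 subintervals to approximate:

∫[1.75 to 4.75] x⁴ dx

f(x) = x⁴
a = 1.75, b = 4.75, n = 4
h = (b - a)/n = 0.750000

Trapezoidal rule: (h/2)[f(x₀) + 2f(x₁) + 2f(x₂) + ... + f(xₙ)]

x_0 = 1.7500, f(x_0) = 9.378906, coefficient = 1
x_1 = 2.5000, f(x_1) = 39.062500, coefficient = 2
x_2 = 3.2500, f(x_2) = 111.566406, coefficient = 2
x_3 = 4.0000, f(x_3) = 256.000000, coefficient = 2
x_4 = 4.7500, f(x_4) = 509.066406, coefficient = 1

I ≈ (0.750000/2) × 1331.703125 = 499.388672
Exact value: 480.330469
Error: 19.058203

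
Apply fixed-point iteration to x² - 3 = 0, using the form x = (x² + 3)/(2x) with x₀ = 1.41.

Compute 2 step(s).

Equation: x² - 3 = 0
Fixed-point form: x = (x² + 3)/(2x)
x₀ = 1.41

x_1 = g(1.410000) = 1.768830
x_2 = g(1.768830) = 1.732433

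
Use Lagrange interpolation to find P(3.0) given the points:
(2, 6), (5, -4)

Lagrange interpolation formula:
P(x) = Σ yᵢ × Lᵢ(x)
where Lᵢ(x) = Π_{j≠i} (x - xⱼ)/(xᵢ - xⱼ)

L_0(3.0) = (3.0 - 5)/(2 - 5) = 0.666667
L_1(3.0) = (3.0 - 2)/(5 - 2) = 0.333333

P(3.0) = 6×L_0(3.0) + (-4)×L_1(3.0)
P(3.0) = 2.666667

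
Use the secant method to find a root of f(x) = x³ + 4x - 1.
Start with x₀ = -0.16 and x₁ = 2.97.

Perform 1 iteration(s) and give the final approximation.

f(x) = x³ + 4x - 1
x₀ = -0.16, x₁ = 2.97

Secant formula: x_{n+1} = x_n - f(x_n)(x_n - x_{n-1})/(f(x_n) - f(x_{n-1}))

Iteration 1:
  f(-0.160000) = -1.644096
  f(2.970000) = 37.078073
  x_2 = 2.970000 - 37.078073×(2.970000 - (-0.160000))/(37.078073 - (-1.644096))
       = -0.027104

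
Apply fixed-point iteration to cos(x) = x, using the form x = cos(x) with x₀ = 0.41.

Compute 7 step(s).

Equation: cos(x) = x
Fixed-point form: x = cos(x)
x₀ = 0.41

x_1 = g(0.410000) = 0.917121
x_2 = g(0.917121) = 0.608108
x_3 = g(0.608108) = 0.820730
x_4 = g(0.820730) = 0.681687
x_5 = g(0.681687) = 0.776511
x_6 = g(0.776511) = 0.713363
x_7 = g(0.713363) = 0.756165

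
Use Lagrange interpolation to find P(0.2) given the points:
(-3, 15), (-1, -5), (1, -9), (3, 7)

Lagrange interpolation formula:
P(x) = Σ yᵢ × Lᵢ(x)
where Lᵢ(x) = Π_{j≠i} (x - xⱼ)/(xᵢ - xⱼ)

L_0(0.2) = (0.2 - (-1))/(-3 - (-1)) × (0.2 - 1)/(-3 - 1) × (0.2 - 3)/(-3 - 3) = -0.056000
L_1(0.2) = (0.2 - (-3))/(-1 - (-3)) × (0.2 - 1)/(-1 - 1) × (0.2 - 3)/(-1 - 3) = 0.448000
L_2(0.2) = (0.2 - (-3))/(1 - (-3)) × (0.2 - (-1))/(1 - (-1)) × (0.2 - 3)/(1 - 3) = 0.672000
L_3(0.2) = (0.2 - (-3))/(3 - (-3)) × (0.2 - (-1))/(3 - (-1)) × (0.2 - 1)/(3 - 1) = -0.064000

P(0.2) = 15×L_0(0.2) + (-5)×L_1(0.2) + (-9)×L_2(0.2) + 7×L_3(0.2)
P(0.2) = -9.576000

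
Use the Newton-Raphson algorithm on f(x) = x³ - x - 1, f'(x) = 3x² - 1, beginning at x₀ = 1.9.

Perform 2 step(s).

f(x) = x³ - x - 1
f'(x) = 3x² - 1
x₀ = 1.9

Newton-Raphson formula: x_{n+1} = x_n - f(x_n)/f'(x_n)

Iteration 1:
  f(1.900000) = 3.959000
  f'(1.900000) = 9.830000
  x_1 = 1.900000 - 3.959000/9.830000 = 1.497253
Iteration 2:
  f(1.497253) = 0.859240
  f'(1.497253) = 5.725302
  x_2 = 1.497253 - 0.859240/5.725302 = 1.347176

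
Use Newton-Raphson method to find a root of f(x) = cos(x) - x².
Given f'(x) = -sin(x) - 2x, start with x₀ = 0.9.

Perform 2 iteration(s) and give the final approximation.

f(x) = cos(x) - x²
f'(x) = -sin(x) - 2x
x₀ = 0.9

Newton-Raphson formula: x_{n+1} = x_n - f(x_n)/f'(x_n)

Iteration 1:
  f(0.900000) = -0.188390
  f'(0.900000) = -2.583327
  x_1 = 0.900000 - (-0.188390)/(-2.583327) = 0.827075
Iteration 2:
  f(0.827075) = -0.007021
  f'(0.827075) = -2.390103
  x_2 = 0.827075 - (-0.007021)/(-2.390103) = 0.824137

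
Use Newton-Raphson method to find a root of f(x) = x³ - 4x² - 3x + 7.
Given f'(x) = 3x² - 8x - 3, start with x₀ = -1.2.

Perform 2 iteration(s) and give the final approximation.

f(x) = x³ - 4x² - 3x + 7
f'(x) = 3x² - 8x - 3
x₀ = -1.2

Newton-Raphson formula: x_{n+1} = x_n - f(x_n)/f'(x_n)

Iteration 1:
  f(-1.200000) = 3.112000
  f'(-1.200000) = 10.920000
  x_1 = -1.200000 - 3.112000/10.920000 = -1.484982
Iteration 2:
  f(-1.484982) = -0.640375
  f'(-1.484982) = 15.495365
  x_2 = -1.484982 - (-0.640375)/15.495365 = -1.443655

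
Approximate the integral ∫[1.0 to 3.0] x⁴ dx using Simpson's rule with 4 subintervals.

f(x) = x⁴
a = 1.0, b = 3.0, n = 4
h = (b - a)/n = 0.500000

Simpson's rule: (h/3)[f(x₀) + 4f(x₁) + 2f(x₂) + ... + f(xₙ)]

x_0 = 1.0000, f(x_0) = 1.000000, coefficient = 1
x_1 = 1.5000, f(x_1) = 5.062500, coefficient = 4
x_2 = 2.0000, f(x_2) = 16.000000, coefficient = 2
x_3 = 2.5000, f(x_3) = 39.062500, coefficient = 4
x_4 = 3.0000, f(x_4) = 81.000000, coefficient = 1

I ≈ (0.500000/3) × 290.500000 = 48.416667
Exact value: 48.400000
Error: 0.016667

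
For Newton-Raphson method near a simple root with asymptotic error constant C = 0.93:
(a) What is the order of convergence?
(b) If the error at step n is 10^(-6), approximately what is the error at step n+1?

(a) Newton-Raphson has quadratic (order 2) convergence near simple roots.
    This means |e_{n+1}| ≈ C|e_n|².

(b) With |e_n| = 10^(-6) and C = 0.93:
    |e_{n+1}| ≈ 0.93 × (10^(-6))² = 0.93 × 10^(-12)

(a) 2 (quadratic); (b) |e_{n+1}| ≈ 9.300e-13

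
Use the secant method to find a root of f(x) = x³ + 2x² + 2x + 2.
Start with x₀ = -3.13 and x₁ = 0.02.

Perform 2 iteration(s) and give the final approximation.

f(x) = x³ + 2x² + 2x + 2
x₀ = -3.13, x₁ = 0.02

Secant formula: x_{n+1} = x_n - f(x_n)(x_n - x_{n-1})/(f(x_n) - f(x_{n-1}))

Iteration 1:
  f(-3.130000) = -15.330497
  f(0.020000) = 2.040808
  x_2 = 0.020000 - 2.040808×(0.020000 - (-3.130000))/(2.040808 - (-15.330497))
       = -0.350067
Iteration 2:
  f(0.020000) = 2.040808
  f(-0.350067) = 1.502060
  x_3 = -0.350067 - 1.502060×(-0.350067 - 0.020000)/(1.502060 - 2.040808)
       = -1.381835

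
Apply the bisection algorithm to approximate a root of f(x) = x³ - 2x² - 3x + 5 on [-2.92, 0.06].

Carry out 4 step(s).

f(x) = x³ - 2x² - 3x + 5
Initial interval: [-2.92, 0.06]

Iteration 1:
  c_1 = (-2.920000 + 0.060000)/2 = -1.430000
  f(c_1) = f(-1.430000) = 2.275993
  f(a) × f(c) < 0, new interval: [-2.920000, -1.430000]
Iteration 2:
  c_2 = (-2.920000 + (-1.430000))/2 = -2.175000
  f(c_2) = f(-2.175000) = -8.225359
  f(a) × f(c) ≥ 0, new interval: [-2.175000, -1.430000]
Iteration 3:
  c_3 = (-2.175000 + (-1.430000))/2 = -1.802500
  f(c_3) = f(-1.802500) = -1.946846
  f(a) × f(c) ≥ 0, new interval: [-1.802500, -1.430000]
Iteration 4:
  c_4 = (-1.802500 + (-1.430000))/2 = -1.616250
  f(c_4) = f(-1.616250) = 0.402150
  f(a) × f(c) < 0, new interval: [-1.802500, -1.616250]

After 4 iteration(s), the approximation is c_4 = -1.616250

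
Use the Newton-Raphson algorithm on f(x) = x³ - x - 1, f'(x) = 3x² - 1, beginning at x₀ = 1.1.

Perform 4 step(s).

f(x) = x³ - x - 1
f'(x) = 3x² - 1
x₀ = 1.1

Newton-Raphson formula: x_{n+1} = x_n - f(x_n)/f'(x_n)

Iteration 1:
  f(1.100000) = -0.769000
  f'(1.100000) = 2.630000
  x_1 = 1.100000 - (-0.769000)/2.630000 = 1.392395
Iteration 2:
  f(1.392395) = 0.307132
  f'(1.392395) = 4.816295
  x_2 = 1.392395 - 0.307132/4.816295 = 1.328626
Iteration 3:
  f(1.328626) = 0.016727
  f'(1.328626) = 4.295742
  x_3 = 1.328626 - 0.016727/4.295742 = 1.324732
Iteration 4:
  f(1.324732) = 0.000060
  f'(1.324732) = 4.264746
  x_4 = 1.324732 - 0.000060/4.264746 = 1.324718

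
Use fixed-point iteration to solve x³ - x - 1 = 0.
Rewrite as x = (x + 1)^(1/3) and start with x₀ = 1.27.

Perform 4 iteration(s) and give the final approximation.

Equation: x³ - x - 1 = 0
Fixed-point form: x = (x + 1)^(1/3)
x₀ = 1.27

x_1 = g(1.270000) = 1.314242
x_2 = g(1.314242) = 1.322725
x_3 = g(1.322725) = 1.324339
x_4 = g(1.324339) = 1.324646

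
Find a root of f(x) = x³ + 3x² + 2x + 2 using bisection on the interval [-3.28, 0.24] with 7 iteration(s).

f(x) = x³ + 3x² + 2x + 2
Initial interval: [-3.28, 0.24]

Iteration 1:
  c_1 = (-3.280000 + 0.240000)/2 = -1.520000
  f(c_1) = f(-1.520000) = 2.379392
  f(a) × f(c) < 0, new interval: [-3.280000, -1.520000]
Iteration 2:
  c_2 = (-3.280000 + (-1.520000))/2 = -2.400000
  f(c_2) = f(-2.400000) = 0.656000
  f(a) × f(c) < 0, new interval: [-3.280000, -2.400000]
Iteration 3:
  c_3 = (-3.280000 + (-2.400000))/2 = -2.840000
  f(c_3) = f(-2.840000) = -2.389504
  f(a) × f(c) ≥ 0, new interval: [-2.840000, -2.400000]
Iteration 4:
  c_4 = (-2.840000 + (-2.400000))/2 = -2.620000
  f(c_4) = f(-2.620000) = -0.631528
  f(a) × f(c) ≥ 0, new interval: [-2.620000, -2.400000]
Iteration 5:
  c_5 = (-2.620000 + (-2.400000))/2 = -2.510000
  f(c_5) = f(-2.510000) = 0.067049
  f(a) × f(c) < 0, new interval: [-2.620000, -2.510000]
Iteration 6:
  c_6 = (-2.620000 + (-2.510000))/2 = -2.565000
  f(c_6) = f(-2.565000) = -0.268037
  f(a) × f(c) ≥ 0, new interval: [-2.565000, -2.510000]
Iteration 7:
  c_7 = (-2.565000 + (-2.510000))/2 = -2.537500
  f(c_7) = f(-2.537500) = -0.097006
  f(a) × f(c) ≥ 0, new interval: [-2.537500, -2.510000]

After 7 iteration(s), the approximation is c_7 = -2.537500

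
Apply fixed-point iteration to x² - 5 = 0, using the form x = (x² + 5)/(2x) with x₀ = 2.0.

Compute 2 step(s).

Equation: x² - 5 = 0
Fixed-point form: x = (x² + 5)/(2x)
x₀ = 2.0

x_1 = g(2.000000) = 2.250000
x_2 = g(2.250000) = 2.236111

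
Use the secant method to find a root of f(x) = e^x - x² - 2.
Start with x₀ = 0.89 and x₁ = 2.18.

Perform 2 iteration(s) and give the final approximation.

f(x) = e^x - x² - 2
x₀ = 0.89, x₁ = 2.18

Secant formula: x_{n+1} = x_n - f(x_n)(x_n - x_{n-1})/(f(x_n) - f(x_{n-1}))

Iteration 1:
  f(0.890000) = -0.356970
  f(2.180000) = 2.093906
  x_2 = 2.180000 - 2.093906×(2.180000 - 0.890000)/(2.093906 - (-0.356970))
       = 1.077889
Iteration 2:
  f(2.180000) = 2.093906
  f(1.077889) = -0.223375
  x_3 = 1.077889 - (-0.223375)×(1.077889 - 2.180000)/(-0.223375 - 2.093906)
       = 1.184127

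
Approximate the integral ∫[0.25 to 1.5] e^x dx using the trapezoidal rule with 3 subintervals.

f(x) = e^x
a = 0.25, b = 1.5, n = 3
h = (b - a)/n = 0.416667

Trapezoidal rule: (h/2)[f(x₀) + 2f(x₁) + 2f(x₂) + ... + f(xₙ)]

x_0 = 0.2500, f(x_0) = 1.284025, coefficient = 1
x_1 = 0.6667, f(x_1) = 1.947734, coefficient = 2
x_2 = 1.0833, f(x_2) = 2.954512, coefficient = 2
x_3 = 1.5000, f(x_3) = 4.481689, coefficient = 1

I ≈ (0.416667/2) × 15.570206 = 3.243793
Exact value: 3.197664
Error: 0.046129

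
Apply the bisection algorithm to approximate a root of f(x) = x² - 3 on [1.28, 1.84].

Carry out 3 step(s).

f(x) = x² - 3
Initial interval: [1.28, 1.84]

Iteration 1:
  c_1 = (1.280000 + 1.840000)/2 = 1.560000
  f(c_1) = f(1.560000) = -0.566400
  f(a) × f(c) ≥ 0, new interval: [1.560000, 1.840000]
Iteration 2:
  c_2 = (1.560000 + 1.840000)/2 = 1.700000
  f(c_2) = f(1.700000) = -0.110000
  f(a) × f(c) ≥ 0, new interval: [1.700000, 1.840000]
Iteration 3:
  c_3 = (1.700000 + 1.840000)/2 = 1.770000
  f(c_3) = f(1.770000) = 0.132900
  f(a) × f(c) < 0, new interval: [1.700000, 1.770000]

After 3 iteration(s), the approximation is c_3 = 1.770000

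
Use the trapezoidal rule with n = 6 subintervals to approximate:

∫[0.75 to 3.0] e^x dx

f(x) = e^x
a = 0.75, b = 3.0, n = 6
h = (b - a)/n = 0.375000

Trapezoidal rule: (h/2)[f(x₀) + 2f(x₁) + 2f(x₂) + ... + f(xₙ)]

x_0 = 0.7500, f(x_0) = 2.117000, coefficient = 1
x_1 = 1.1250, f(x_1) = 3.080217, coefficient = 2
x_2 = 1.5000, f(x_2) = 4.481689, coefficient = 2
x_3 = 1.8750, f(x_3) = 6.520819, coefficient = 2
x_4 = 2.2500, f(x_4) = 9.487736, coefficient = 2
x_5 = 2.6250, f(x_5) = 13.804574, coefficient = 2
x_6 = 3.0000, f(x_6) = 20.085537, coefficient = 1

I ≈ (0.375000/2) × 96.952607 = 18.178614
Exact value: 17.968537
Error: 0.210077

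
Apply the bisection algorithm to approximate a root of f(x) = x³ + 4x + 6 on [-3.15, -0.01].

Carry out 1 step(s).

f(x) = x³ + 4x + 6
Initial interval: [-3.15, -0.01]

Iteration 1:
  c_1 = (-3.150000 + (-0.010000))/2 = -1.580000
  f(c_1) = f(-1.580000) = -4.264312
  f(a) × f(c) ≥ 0, new interval: [-1.580000, -0.010000]

After 1 iteration(s), the approximation is c_1 = -1.580000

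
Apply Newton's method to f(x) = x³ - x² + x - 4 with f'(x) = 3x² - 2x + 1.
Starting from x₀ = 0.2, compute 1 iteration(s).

f(x) = x³ - x² + x - 4
f'(x) = 3x² - 2x + 1
x₀ = 0.2

Newton-Raphson formula: x_{n+1} = x_n - f(x_n)/f'(x_n)

Iteration 1:
  f(0.200000) = -3.832000
  f'(0.200000) = 0.720000
  x_1 = 0.200000 - (-3.832000)/0.720000 = 5.522222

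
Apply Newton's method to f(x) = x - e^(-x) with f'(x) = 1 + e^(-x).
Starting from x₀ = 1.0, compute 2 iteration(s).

f(x) = x - e^(-x)
f'(x) = 1 + e^(-x)
x₀ = 1.0

Newton-Raphson formula: x_{n+1} = x_n - f(x_n)/f'(x_n)

Iteration 1:
  f(1.000000) = 0.632121
  f'(1.000000) = 1.367879
  x_1 = 1.000000 - 0.632121/1.367879 = 0.537883
Iteration 2:
  f(0.537883) = -0.046100
  f'(0.537883) = 1.583983
  x_2 = 0.537883 - (-0.046100)/1.583983 = 0.566987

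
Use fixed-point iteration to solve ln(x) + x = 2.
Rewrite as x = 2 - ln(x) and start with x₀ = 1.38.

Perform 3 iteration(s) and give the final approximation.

Equation: ln(x) + x = 2
Fixed-point form: x = 2 - ln(x)
x₀ = 1.38

x_1 = g(1.380000) = 1.677917
x_2 = g(1.677917) = 1.482447
x_3 = g(1.482447) = 1.606306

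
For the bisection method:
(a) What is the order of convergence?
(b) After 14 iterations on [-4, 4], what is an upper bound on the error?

(a) Bisection has linear (order 1) convergence; the error is halved each step.

(b) Error bound = (b-a)/2^n = (4 - (-4))/2^{14}
    = 8/2^{14}

(a) 1 (linear); (b) error ≤ 4.88e-04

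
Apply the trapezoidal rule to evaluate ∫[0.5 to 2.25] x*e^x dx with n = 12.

f(x) = x*e^x
a = 0.5, b = 2.25, n = 12
h = (b - a)/n = 0.145833

Trapezoidal rule: (h/2)[f(x₀) + 2f(x₁) + 2f(x₂) + ... + f(xₙ)]

x_0 = 0.5000, f(x_0) = 0.824361, coefficient = 1
x_1 = 0.6458, f(x_1) = 1.231976, coefficient = 2
x_2 = 0.7917, f(x_2) = 1.747265, coefficient = 2
x_3 = 0.9375, f(x_3) = 2.393990, coefficient = 2
x_4 = 1.0833, f(x_4) = 3.200721, coefficient = 2
x_5 = 1.2292, f(x_5) = 4.201758, coefficient = 2
x_6 = 1.3750, f(x_6) = 5.438230, coefficient = 2
x_7 = 1.5208, f(x_7) = 6.959390, coefficient = 2
x_8 = 1.6667, f(x_8) = 8.824150, coefficient = 2
x_9 = 1.8125, f(x_9) = 11.102909, coefficient = 2
x_10 = 1.9583, f(x_10) = 13.879697, coefficient = 2
x_11 = 2.1042, f(x_11) = 17.254728, coefficient = 2
x_12 = 2.2500, f(x_12) = 21.347406, coefficient = 1

I ≈ (0.145833/2) × 174.641394 = 12.734268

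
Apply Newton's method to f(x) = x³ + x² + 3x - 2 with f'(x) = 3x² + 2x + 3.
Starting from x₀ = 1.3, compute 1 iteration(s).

f(x) = x³ + x² + 3x - 2
f'(x) = 3x² + 2x + 3
x₀ = 1.3

Newton-Raphson formula: x_{n+1} = x_n - f(x_n)/f'(x_n)

Iteration 1:
  f(1.300000) = 5.787000
  f'(1.300000) = 10.670000
  x_1 = 1.300000 - 5.787000/10.670000 = 0.757638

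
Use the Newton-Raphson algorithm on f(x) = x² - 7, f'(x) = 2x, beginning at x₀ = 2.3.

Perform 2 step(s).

f(x) = x² - 7
f'(x) = 2x
x₀ = 2.3

Newton-Raphson formula: x_{n+1} = x_n - f(x_n)/f'(x_n)

Iteration 1:
  f(2.300000) = -1.710000
  f'(2.300000) = 4.600000
  x_1 = 2.300000 - (-1.710000)/4.600000 = 2.671739
Iteration 2:
  f(2.671739) = 0.138190
  f'(2.671739) = 5.343478
  x_2 = 2.671739 - 0.138190/5.343478 = 2.645878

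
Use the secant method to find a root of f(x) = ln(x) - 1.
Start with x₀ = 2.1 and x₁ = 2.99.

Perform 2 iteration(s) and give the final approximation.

f(x) = ln(x) - 1
x₀ = 2.1, x₁ = 2.99

Secant formula: x_{n+1} = x_n - f(x_n)(x_n - x_{n-1})/(f(x_n) - f(x_{n-1}))

Iteration 1:
  f(2.100000) = -0.258063
  f(2.990000) = 0.095273
  x_2 = 2.990000 - 0.095273×(2.990000 - 2.100000)/(0.095273 - (-0.258063))
       = 2.750021
Iteration 2:
  f(2.990000) = 0.095273
  f(2.750021) = 0.011608
  x_3 = 2.750021 - 0.011608×(2.750021 - 2.990000)/(0.011608 - 0.095273)
       = 2.716724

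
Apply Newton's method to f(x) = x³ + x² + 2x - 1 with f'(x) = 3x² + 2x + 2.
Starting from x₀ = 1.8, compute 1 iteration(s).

f(x) = x³ + x² + 2x - 1
f'(x) = 3x² + 2x + 2
x₀ = 1.8

Newton-Raphson formula: x_{n+1} = x_n - f(x_n)/f'(x_n)

Iteration 1:
  f(1.800000) = 11.672000
  f'(1.800000) = 15.320000
  x_1 = 1.800000 - 11.672000/15.320000 = 1.038120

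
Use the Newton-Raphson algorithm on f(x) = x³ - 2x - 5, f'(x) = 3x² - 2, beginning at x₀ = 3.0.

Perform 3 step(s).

f(x) = x³ - 2x - 5
f'(x) = 3x² - 2
x₀ = 3.0

Newton-Raphson formula: x_{n+1} = x_n - f(x_n)/f'(x_n)

Iteration 1:
  f(3.000000) = 16.000000
  f'(3.000000) = 25.000000
  x_1 = 3.000000 - 16.000000/25.000000 = 2.360000
Iteration 2:
  f(2.360000) = 3.424256
  f'(2.360000) = 14.708800
  x_2 = 2.360000 - 3.424256/14.708800 = 2.127197
Iteration 3:
  f(2.127197) = 0.371100
  f'(2.127197) = 11.574898
  x_3 = 2.127197 - 0.371100/11.574898 = 2.095136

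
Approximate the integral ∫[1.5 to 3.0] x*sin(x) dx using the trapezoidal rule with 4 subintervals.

f(x) = x*sin(x)
a = 1.5, b = 3.0, n = 4
h = (b - a)/n = 0.375000

Trapezoidal rule: (h/2)[f(x₀) + 2f(x₁) + 2f(x₂) + ... + f(xₙ)]

x_0 = 1.5000, f(x_0) = 1.496242, coefficient = 1
x_1 = 1.8750, f(x_1) = 1.788911, coefficient = 2
x_2 = 2.2500, f(x_2) = 1.750665, coefficient = 2
x_3 = 2.6250, f(x_3) = 1.296541, coefficient = 2
x_4 = 3.0000, f(x_4) = 0.423360, coefficient = 1

I ≈ (0.375000/2) × 11.591835 = 2.173469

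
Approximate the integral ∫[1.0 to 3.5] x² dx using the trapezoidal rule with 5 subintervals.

f(x) = x²
a = 1.0, b = 3.5, n = 5
h = (b - a)/n = 0.500000

Trapezoidal rule: (h/2)[f(x₀) + 2f(x₁) + 2f(x₂) + ... + f(xₙ)]

x_0 = 1.0000, f(x_0) = 1.000000, coefficient = 1
x_1 = 1.5000, f(x_1) = 2.250000, coefficient = 2
x_2 = 2.0000, f(x_2) = 4.000000, coefficient = 2
x_3 = 2.5000, f(x_3) = 6.250000, coefficient = 2
x_4 = 3.0000, f(x_4) = 9.000000, coefficient = 2
x_5 = 3.5000, f(x_5) = 12.250000, coefficient = 1

I ≈ (0.500000/2) × 56.250000 = 14.062500
Exact value: 13.958333
Error: 0.104167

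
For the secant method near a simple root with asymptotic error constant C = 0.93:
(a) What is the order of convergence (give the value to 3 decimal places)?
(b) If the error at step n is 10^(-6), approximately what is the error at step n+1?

(a) Secant method has superlinear convergence with order φ = (1+√5)/2 ≈ 1.618.
    This means |e_{n+1}| ≈ C|e_n|^1.618.

(b) With |e_n| = 10^(-6) and C = 0.93:
    |e_{n+1}| ≈ 0.93 × (10^(-6))^1.618 = 0.93 × 10^(-9.71)

(a) ≈ 1.618 (golden ratio); (b) |e_{n+1}| ≈ 1.821e-10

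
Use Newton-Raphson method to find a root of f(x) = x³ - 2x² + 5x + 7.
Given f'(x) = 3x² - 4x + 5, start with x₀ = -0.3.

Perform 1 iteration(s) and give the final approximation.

f(x) = x³ - 2x² + 5x + 7
f'(x) = 3x² - 4x + 5
x₀ = -0.3

Newton-Raphson formula: x_{n+1} = x_n - f(x_n)/f'(x_n)

Iteration 1:
  f(-0.300000) = 5.293000
  f'(-0.300000) = 6.470000
  x_1 = -0.300000 - 5.293000/6.470000 = -1.118083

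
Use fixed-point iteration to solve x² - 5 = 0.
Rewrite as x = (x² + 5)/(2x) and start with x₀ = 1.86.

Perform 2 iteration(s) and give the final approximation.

Equation: x² - 5 = 0
Fixed-point form: x = (x² + 5)/(2x)
x₀ = 1.86

x_1 = g(1.860000) = 2.274086
x_2 = g(2.274086) = 2.236386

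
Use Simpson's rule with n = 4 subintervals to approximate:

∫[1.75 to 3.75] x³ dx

f(x) = x³
a = 1.75, b = 3.75, n = 4
h = (b - a)/n = 0.500000

Simpson's rule: (h/3)[f(x₀) + 4f(x₁) + 2f(x₂) + ... + f(xₙ)]

x_0 = 1.7500, f(x_0) = 5.359375, coefficient = 1
x_1 = 2.2500, f(x_1) = 11.390625, coefficient = 4
x_2 = 2.7500, f(x_2) = 20.796875, coefficient = 2
x_3 = 3.2500, f(x_3) = 34.328125, coefficient = 4
x_4 = 3.7500, f(x_4) = 52.734375, coefficient = 1

I ≈ (0.500000/3) × 282.562500 = 47.093750
Exact value: 47.093750
Error: 0.000000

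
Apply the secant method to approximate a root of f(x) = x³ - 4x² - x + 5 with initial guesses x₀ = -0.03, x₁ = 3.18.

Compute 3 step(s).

f(x) = x³ - 4x² - x + 5
x₀ = -0.03, x₁ = 3.18

Secant formula: x_{n+1} = x_n - f(x_n)(x_n - x_{n-1})/(f(x_n) - f(x_{n-1}))

Iteration 1:
  f(-0.030000) = 5.026373
  f(3.180000) = -6.472168
  x_2 = 3.180000 - (-6.472168)×(3.180000 - (-0.030000))/(-6.472168 - 5.026373)
       = 1.373192
Iteration 2:
  f(3.180000) = -6.472168
  f(1.373192) = -1.326447
  x_3 = 1.373192 - (-1.326447)×(1.373192 - 3.180000)/(-1.326447 - (-6.472168))
       = 0.907439
Iteration 3:
  f(1.373192) = -1.326447
  f(0.907439) = 1.546008
  x_4 = 0.907439 - 1.546008×(0.907439 - 1.373192)/(1.546008 - (-1.326447))
       = 1.158115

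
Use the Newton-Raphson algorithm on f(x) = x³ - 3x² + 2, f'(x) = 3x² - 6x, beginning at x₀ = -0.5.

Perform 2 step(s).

f(x) = x³ - 3x² + 2
f'(x) = 3x² - 6x
x₀ = -0.5

Newton-Raphson formula: x_{n+1} = x_n - f(x_n)/f'(x_n)

Iteration 1:
  f(-0.500000) = 1.125000
  f'(-0.500000) = 3.750000
  x_1 = -0.500000 - 1.125000/3.750000 = -0.800000
Iteration 2:
  f(-0.800000) = -0.432000
  f'(-0.800000) = 6.720000
  x_2 = -0.800000 - (-0.432000)/6.720000 = -0.735714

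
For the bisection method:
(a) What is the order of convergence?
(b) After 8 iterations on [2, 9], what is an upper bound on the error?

(a) Bisection has linear (order 1) convergence; the error is halved each step.

(b) Error bound = (b-a)/2^n = (9 - 2)/2^{8}
    = 7/2^{8}

(a) 1 (linear); (b) error ≤ 2.73e-02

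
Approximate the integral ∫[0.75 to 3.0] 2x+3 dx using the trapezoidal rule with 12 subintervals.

f(x) = 2x+3
a = 0.75, b = 3.0, n = 12
h = (b - a)/n = 0.187500

Trapezoidal rule: (h/2)[f(x₀) + 2f(x₁) + 2f(x₂) + ... + f(xₙ)]

x_0 = 0.7500, f(x_0) = 4.500000, coefficient = 1
x_1 = 0.9375, f(x_1) = 4.875000, coefficient = 2
x_2 = 1.1250, f(x_2) = 5.250000, coefficient = 2
x_3 = 1.3125, f(x_3) = 5.625000, coefficient = 2
x_4 = 1.5000, f(x_4) = 6.000000, coefficient = 2
x_5 = 1.6875, f(x_5) = 6.375000, coefficient = 2
x_6 = 1.8750, f(x_6) = 6.750000, coefficient = 2
x_7 = 2.0625, f(x_7) = 7.125000, coefficient = 2
x_8 = 2.2500, f(x_8) = 7.500000, coefficient = 2
x_9 = 2.4375, f(x_9) = 7.875000, coefficient = 2
x_10 = 2.6250, f(x_10) = 8.250000, coefficient = 2
x_11 = 2.8125, f(x_11) = 8.625000, coefficient = 2
x_12 = 3.0000, f(x_12) = 9.000000, coefficient = 1

I ≈ (0.187500/2) × 162.000000 = 15.187500
Exact value: 15.187500
Error: 0.000000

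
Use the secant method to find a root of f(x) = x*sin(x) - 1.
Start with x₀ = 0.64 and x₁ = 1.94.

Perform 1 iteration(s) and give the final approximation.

f(x) = x*sin(x) - 1
x₀ = 0.64, x₁ = 1.94

Secant formula: x_{n+1} = x_n - f(x_n)(x_n - x_{n-1})/(f(x_n) - f(x_{n-1}))

Iteration 1:
  f(0.640000) = -0.617795
  f(1.940000) = 0.809273
  x_2 = 1.940000 - 0.809273×(1.940000 - 0.640000)/(0.809273 - (-0.617795))
       = 1.202786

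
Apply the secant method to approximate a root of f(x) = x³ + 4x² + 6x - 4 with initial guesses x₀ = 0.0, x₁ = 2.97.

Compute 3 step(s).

f(x) = x³ + 4x² + 6x - 4
x₀ = 0.0, x₁ = 2.97

Secant formula: x_{n+1} = x_n - f(x_n)(x_n - x_{n-1})/(f(x_n) - f(x_{n-1}))

Iteration 1:
  f(0.000000) = -4.000000
  f(2.970000) = 75.301673
  x_2 = 2.970000 - 75.301673×(2.970000 - 0.000000)/(75.301673 - (-4.000000))
       = 0.149808
Iteration 2:
  f(2.970000) = 75.301673
  f(0.149808) = -3.008022
  x_3 = 0.149808 - (-3.008022)×(0.149808 - 2.970000)/(-3.008022 - 75.301673)
       = 0.258137
Iteration 3:
  f(0.149808) = -3.008022
  f(0.258137) = -2.167442
  x_4 = 0.258137 - (-2.167442)×(0.258137 - 0.149808)/(-2.167442 - (-3.008022))
       = 0.537463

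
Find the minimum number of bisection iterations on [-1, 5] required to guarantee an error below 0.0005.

We need (b-a)/2^n ≤ 0.0005
(5 - (-1))/2^n ≤ 0.0005
6/2^n ≤ 0.0005
2^n ≥ 12000
n ≥ log₂(12000) = 13.55
n ≥ 14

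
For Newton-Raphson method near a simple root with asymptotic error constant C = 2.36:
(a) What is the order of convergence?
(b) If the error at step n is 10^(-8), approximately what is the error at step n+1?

(a) Newton-Raphson has quadratic (order 2) convergence near simple roots.
    This means |e_{n+1}| ≈ C|e_n|².

(b) With |e_n| = 10^(-8) and C = 2.36:
    |e_{n+1}| ≈ 2.36 × (10^(-8))² = 2.36 × 10^(-16)

(a) 2 (quadratic); (b) |e_{n+1}| ≈ 2.360e-16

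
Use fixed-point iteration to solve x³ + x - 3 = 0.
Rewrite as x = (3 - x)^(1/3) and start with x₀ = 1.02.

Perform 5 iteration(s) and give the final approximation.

Equation: x³ + x - 3 = 0
Fixed-point form: x = (3 - x)^(1/3)
x₀ = 1.02

x_1 = g(1.020000) = 1.255707
x_2 = g(1.255707) = 1.203760
x_3 = g(1.203760) = 1.215593
x_4 = g(1.215593) = 1.212918
x_5 = g(1.212918) = 1.213523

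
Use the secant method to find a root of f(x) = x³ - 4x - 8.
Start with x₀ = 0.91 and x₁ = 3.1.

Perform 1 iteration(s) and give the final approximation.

f(x) = x³ - 4x - 8
x₀ = 0.91, x₁ = 3.1

Secant formula: x_{n+1} = x_n - f(x_n)(x_n - x_{n-1})/(f(x_n) - f(x_{n-1}))

Iteration 1:
  f(0.910000) = -10.886429
  f(3.100000) = 9.391000
  x_2 = 3.100000 - 9.391000×(3.100000 - 0.910000)/(9.391000 - (-10.886429))
       = 2.085755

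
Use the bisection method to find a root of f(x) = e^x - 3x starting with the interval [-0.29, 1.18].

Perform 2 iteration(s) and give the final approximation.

f(x) = e^x - 3x
Initial interval: [-0.29, 1.18]

Iteration 1:
  c_1 = (-0.290000 + 1.180000)/2 = 0.445000
  f(c_1) = f(0.445000) = 0.225490
  f(a) × f(c) ≥ 0, new interval: [0.445000, 1.180000]
Iteration 2:
  c_2 = (0.445000 + 1.180000)/2 = 0.812500
  f(c_2) = f(0.812500) = -0.183965
  f(a) × f(c) < 0, new interval: [0.445000, 0.812500]

After 2 iteration(s), the approximation is c_2 = 0.812500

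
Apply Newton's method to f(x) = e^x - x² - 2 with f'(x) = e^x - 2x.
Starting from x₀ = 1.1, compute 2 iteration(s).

f(x) = e^x - x² - 2
f'(x) = e^x - 2x
x₀ = 1.1

Newton-Raphson formula: x_{n+1} = x_n - f(x_n)/f'(x_n)

Iteration 1:
  f(1.100000) = -0.205834
  f'(1.100000) = 0.804166
  x_1 = 1.100000 - (-0.205834)/0.804166 = 1.355960
Iteration 2:
  f(1.355960) = 0.041856
  f'(1.355960) = 1.168564
  x_2 = 1.355960 - 0.041856/1.168564 = 1.320141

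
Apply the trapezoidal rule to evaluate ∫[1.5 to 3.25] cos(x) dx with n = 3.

f(x) = cos(x)
a = 1.5, b = 3.25, n = 3
h = (b - a)/n = 0.583333

Trapezoidal rule: (h/2)[f(x₀) + 2f(x₁) + 2f(x₂) + ... + f(xₙ)]

x_0 = 1.5000, f(x_0) = 0.070737, coefficient = 1
x_1 = 2.0833, f(x_1) = -0.490390, coefficient = 2
x_2 = 2.6667, f(x_2) = -0.889327, coefficient = 2
x_3 = 3.2500, f(x_3) = -0.994130, coefficient = 1

I ≈ (0.583333/2) × -3.682825 = -1.074157
Exact value: -1.105690
Error: 0.031533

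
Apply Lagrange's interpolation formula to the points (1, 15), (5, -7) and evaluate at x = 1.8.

Lagrange interpolation formula:
P(x) = Σ yᵢ × Lᵢ(x)
where Lᵢ(x) = Π_{j≠i} (x - xⱼ)/(xᵢ - xⱼ)

L_0(1.8) = (1.8 - 5)/(1 - 5) = 0.800000
L_1(1.8) = (1.8 - 1)/(5 - 1) = 0.200000

P(1.8) = 15×L_0(1.8) + (-7)×L_1(1.8)
P(1.8) = 10.600000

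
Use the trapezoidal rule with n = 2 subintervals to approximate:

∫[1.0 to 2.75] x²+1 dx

f(x) = x²+1
a = 1.0, b = 2.75, n = 2
h = (b - a)/n = 0.875000

Trapezoidal rule: (h/2)[f(x₀) + 2f(x₁) + 2f(x₂) + ... + f(xₙ)]

x_0 = 1.0000, f(x_0) = 2.000000, coefficient = 1
x_1 = 1.8750, f(x_1) = 4.515625, coefficient = 2
x_2 = 2.7500, f(x_2) = 8.562500, coefficient = 1

I ≈ (0.875000/2) × 19.593750 = 8.572266
Exact value: 8.348958
Error: 0.223307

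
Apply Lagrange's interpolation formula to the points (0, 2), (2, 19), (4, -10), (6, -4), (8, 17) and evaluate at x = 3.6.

Lagrange interpolation formula:
P(x) = Σ yᵢ × Lᵢ(x)
where Lᵢ(x) = Π_{j≠i} (x - xⱼ)/(xᵢ - xⱼ)

L_0(3.6) = (3.6 - 2)/(0 - 2) × (3.6 - 4)/(0 - 4) × (3.6 - 6)/(0 - 6) × (3.6 - 8)/(0 - 8) = -0.017600
L_1(3.6) = (3.6 - 0)/(2 - 0) × (3.6 - 4)/(2 - 4) × (3.6 - 6)/(2 - 6) × (3.6 - 8)/(2 - 8) = 0.158400
L_2(3.6) = (3.6 - 0)/(4 - 0) × (3.6 - 2)/(4 - 2) × (3.6 - 6)/(4 - 6) × (3.6 - 8)/(4 - 8) = 0.950400
L_3(3.6) = (3.6 - 0)/(6 - 0) × (3.6 - 2)/(6 - 2) × (3.6 - 4)/(6 - 4) × (3.6 - 8)/(6 - 8) = -0.105600
L_4(3.6) = (3.6 - 0)/(8 - 0) × (3.6 - 2)/(8 - 2) × (3.6 - 4)/(8 - 4) × (3.6 - 6)/(8 - 6) = 0.014400

P(3.6) = 2×L_0(3.6) + 19×L_1(3.6) + (-10)×L_2(3.6) + (-4)×L_3(3.6) + 17×L_4(3.6)
P(3.6) = -5.862400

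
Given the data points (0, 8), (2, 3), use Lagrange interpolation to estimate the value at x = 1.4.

Lagrange interpolation formula:
P(x) = Σ yᵢ × Lᵢ(x)
where Lᵢ(x) = Π_{j≠i} (x - xⱼ)/(xᵢ - xⱼ)

L_0(1.4) = (1.4 - 2)/(0 - 2) = 0.300000
L_1(1.4) = (1.4 - 0)/(2 - 0) = 0.700000

P(1.4) = 8×L_0(1.4) + 3×L_1(1.4)
P(1.4) = 4.500000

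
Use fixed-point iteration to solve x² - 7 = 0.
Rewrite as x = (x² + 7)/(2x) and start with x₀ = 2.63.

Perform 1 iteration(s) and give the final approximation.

Equation: x² - 7 = 0
Fixed-point form: x = (x² + 7)/(2x)
x₀ = 2.63

x_1 = g(2.630000) = 2.645798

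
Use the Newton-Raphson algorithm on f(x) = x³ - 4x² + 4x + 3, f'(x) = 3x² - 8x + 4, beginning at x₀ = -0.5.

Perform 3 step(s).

f(x) = x³ - 4x² + 4x + 3
f'(x) = 3x² - 8x + 4
x₀ = -0.5

Newton-Raphson formula: x_{n+1} = x_n - f(x_n)/f'(x_n)

Iteration 1:
  f(-0.500000) = -0.125000
  f'(-0.500000) = 8.750000
  x_1 = -0.500000 - (-0.125000)/8.750000 = -0.485714
Iteration 2:
  f(-0.485714) = -0.001120
  f'(-0.485714) = 8.593469
  x_2 = -0.485714 - (-0.001120)/8.593469 = -0.485584
Iteration 3:
  f(-0.485584) = 0.000000
  f'(-0.485584) = 8.592048
  x_3 = -0.485584 - 0.000000/8.592048 = -0.485584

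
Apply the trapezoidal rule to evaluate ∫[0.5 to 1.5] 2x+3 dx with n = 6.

f(x) = 2x+3
a = 0.5, b = 1.5, n = 6
h = (b - a)/n = 0.166667

Trapezoidal rule: (h/2)[f(x₀) + 2f(x₁) + 2f(x₂) + ... + f(xₙ)]

x_0 = 0.5000, f(x_0) = 4.000000, coefficient = 1
x_1 = 0.6667, f(x_1) = 4.333333, coefficient = 2
x_2 = 0.8333, f(x_2) = 4.666667, coefficient = 2
x_3 = 1.0000, f(x_3) = 5.000000, coefficient = 2
x_4 = 1.1667, f(x_4) = 5.333333, coefficient = 2
x_5 = 1.3333, f(x_5) = 5.666667, coefficient = 2
x_6 = 1.5000, f(x_6) = 6.000000, coefficient = 1

I ≈ (0.166667/2) × 60.000000 = 5.000000
Exact value: 5.000000
Error: 0.000000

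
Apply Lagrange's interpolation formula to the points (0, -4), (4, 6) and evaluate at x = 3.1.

Lagrange interpolation formula:
P(x) = Σ yᵢ × Lᵢ(x)
where Lᵢ(x) = Π_{j≠i} (x - xⱼ)/(xᵢ - xⱼ)

L_0(3.1) = (3.1 - 4)/(0 - 4) = 0.225000
L_1(3.1) = (3.1 - 0)/(4 - 0) = 0.775000

P(3.1) = (-4)×L_0(3.1) + 6×L_1(3.1)
P(3.1) = 3.750000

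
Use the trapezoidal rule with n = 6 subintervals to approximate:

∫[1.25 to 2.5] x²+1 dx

f(x) = x²+1
a = 1.25, b = 2.5, n = 6
h = (b - a)/n = 0.208333

Trapezoidal rule: (h/2)[f(x₀) + 2f(x₁) + 2f(x₂) + ... + f(xₙ)]

x_0 = 1.2500, f(x_0) = 2.562500, coefficient = 1
x_1 = 1.4583, f(x_1) = 3.126736, coefficient = 2
x_2 = 1.6667, f(x_2) = 3.777778, coefficient = 2
x_3 = 1.8750, f(x_3) = 4.515625, coefficient = 2
x_4 = 2.0833, f(x_4) = 5.340278, coefficient = 2
x_5 = 2.2917, f(x_5) = 6.251736, coefficient = 2
x_6 = 2.5000, f(x_6) = 7.250000, coefficient = 1

I ≈ (0.208333/2) × 55.836806 = 5.816334
Exact value: 5.807292
Error: 0.009042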